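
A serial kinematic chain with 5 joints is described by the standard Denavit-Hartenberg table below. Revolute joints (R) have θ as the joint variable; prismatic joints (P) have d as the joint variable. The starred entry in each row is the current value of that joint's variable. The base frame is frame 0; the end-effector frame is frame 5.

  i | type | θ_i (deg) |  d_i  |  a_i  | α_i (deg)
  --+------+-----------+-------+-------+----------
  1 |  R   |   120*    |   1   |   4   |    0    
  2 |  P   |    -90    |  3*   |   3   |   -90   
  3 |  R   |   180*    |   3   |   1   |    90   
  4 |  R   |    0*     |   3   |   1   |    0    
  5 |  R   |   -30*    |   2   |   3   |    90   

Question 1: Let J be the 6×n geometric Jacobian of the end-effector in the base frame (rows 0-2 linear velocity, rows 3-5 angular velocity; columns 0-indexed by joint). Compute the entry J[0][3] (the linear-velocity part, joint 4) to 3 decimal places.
axis z_3 = (0.0000,0.0000,-1.0000); lever o_n−o_3 = (-2.3660,-3.0981,-5.0000)
cross product → J_v[:, 3] = (-3.0981,2.3660,0.0000)
J_ω[:, 3] = z_3
entry J[0][3] = -3.0981

-3.098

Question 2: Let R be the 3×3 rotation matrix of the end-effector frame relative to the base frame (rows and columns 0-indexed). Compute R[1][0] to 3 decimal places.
End-effector x-axis (col 0 of R) = (-0.5000,-0.8660,-0.0000)
R[1][0] = -0.8660

-0.866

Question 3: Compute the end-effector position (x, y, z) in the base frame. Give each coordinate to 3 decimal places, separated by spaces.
after link 1: o_1 = (-2.0000, 3.4641, 1.0000)
after link 2: o_2 = (0.5981, 4.9641, 4.0000)
after link 3: o_3 = (-1.7679, 7.0622, 4.0000)
after link 4: o_4 = (-2.6340, 6.5622, 1.0000)
after link 5: o_5 = (-4.1340, 3.9641, -1.0000)

-4.134 3.964 -1.000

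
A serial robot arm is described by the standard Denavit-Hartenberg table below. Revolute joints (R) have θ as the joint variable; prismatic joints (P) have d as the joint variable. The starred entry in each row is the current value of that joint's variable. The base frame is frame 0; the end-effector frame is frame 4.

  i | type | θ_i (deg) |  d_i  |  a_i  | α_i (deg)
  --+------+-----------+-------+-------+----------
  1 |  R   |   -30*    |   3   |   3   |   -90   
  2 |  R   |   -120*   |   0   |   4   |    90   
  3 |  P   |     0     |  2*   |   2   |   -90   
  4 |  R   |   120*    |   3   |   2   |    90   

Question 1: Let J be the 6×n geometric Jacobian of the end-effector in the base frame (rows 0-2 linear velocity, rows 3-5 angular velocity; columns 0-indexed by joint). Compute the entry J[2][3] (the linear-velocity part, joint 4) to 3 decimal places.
-2.000

axis z_3 = (0.5000,0.8660,0.0000); lever o_n−o_3 = (3.2321,1.5981,0.0000)
cross product → J_v[:, 3] = (-0.0000,0.0000,-2.0000)
J_ω[:, 3] = z_3
entry J[2][3] = -2.0000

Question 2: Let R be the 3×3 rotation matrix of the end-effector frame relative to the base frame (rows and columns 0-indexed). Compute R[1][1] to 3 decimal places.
0.866

End-effector y-axis (col 1 of R) = (0.5000,0.8660,0.0000)
R[1][1] = 0.8660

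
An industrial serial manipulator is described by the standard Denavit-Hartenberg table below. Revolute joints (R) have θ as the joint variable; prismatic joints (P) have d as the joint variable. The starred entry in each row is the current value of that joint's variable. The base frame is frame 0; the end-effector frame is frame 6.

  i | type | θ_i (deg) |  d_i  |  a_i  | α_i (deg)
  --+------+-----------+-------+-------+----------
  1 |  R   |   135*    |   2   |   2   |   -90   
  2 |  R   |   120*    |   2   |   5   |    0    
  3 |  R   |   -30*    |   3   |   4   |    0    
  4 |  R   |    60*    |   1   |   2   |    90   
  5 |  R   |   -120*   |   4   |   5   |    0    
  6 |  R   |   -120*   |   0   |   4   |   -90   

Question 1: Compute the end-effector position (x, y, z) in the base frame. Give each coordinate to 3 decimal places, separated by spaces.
after link 1: o_1 = (-1.4142, 1.4142, 2.0000)
after link 2: o_2 = (-1.0607, -1.7678, -2.3301)
after link 3: o_3 = (-3.1820, -3.8891, -6.3301)
after link 4: o_4 = (-2.6643, -5.8209, -7.3301)
after link 5: o_5 = (-2.5476, 0.1861, -9.5442)
after link 6: o_6 = (-6.2219, -1.0387, -8.5442)

-6.222 -1.039 -8.544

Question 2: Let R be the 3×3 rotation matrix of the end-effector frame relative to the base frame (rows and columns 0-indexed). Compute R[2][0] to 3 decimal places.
End-effector x-axis (col 0 of R) = (-0.9186,-0.3062,0.2500)
R[2][0] = 0.2500

0.250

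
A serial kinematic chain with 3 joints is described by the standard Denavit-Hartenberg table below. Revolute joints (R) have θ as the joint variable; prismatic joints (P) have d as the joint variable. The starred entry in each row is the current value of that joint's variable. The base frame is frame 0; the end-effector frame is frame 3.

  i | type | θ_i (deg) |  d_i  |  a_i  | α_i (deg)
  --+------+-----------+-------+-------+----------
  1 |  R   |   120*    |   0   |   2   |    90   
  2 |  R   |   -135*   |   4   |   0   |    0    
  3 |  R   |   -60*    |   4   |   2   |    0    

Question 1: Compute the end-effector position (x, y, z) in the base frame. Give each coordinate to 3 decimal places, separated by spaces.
after link 1: o_1 = (-1.0000, 1.7321, 0.0000)
after link 2: o_2 = (2.4641, 3.7321, 0.0000)
after link 3: o_3 = (6.8941, 4.0590, 0.5176)

6.894 4.059 0.518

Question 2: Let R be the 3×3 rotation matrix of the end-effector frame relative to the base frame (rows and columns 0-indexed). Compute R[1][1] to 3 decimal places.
-0.224

End-effector y-axis (col 1 of R) = (0.1294,-0.2241,-0.9659)
R[1][1] = -0.2241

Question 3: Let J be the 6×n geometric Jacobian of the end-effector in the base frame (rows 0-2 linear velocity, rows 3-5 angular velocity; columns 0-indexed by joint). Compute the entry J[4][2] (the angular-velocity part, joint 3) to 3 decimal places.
0.500

axis z_2 = (0.8660,0.5000,0.0000); lever o_n−o_2 = (4.4300,0.3270,0.5176)
cross product → J_v[:, 2] = (0.2588,-0.4483,-1.9319)
J_ω[:, 2] = z_2
entry J[4][2] = 0.5000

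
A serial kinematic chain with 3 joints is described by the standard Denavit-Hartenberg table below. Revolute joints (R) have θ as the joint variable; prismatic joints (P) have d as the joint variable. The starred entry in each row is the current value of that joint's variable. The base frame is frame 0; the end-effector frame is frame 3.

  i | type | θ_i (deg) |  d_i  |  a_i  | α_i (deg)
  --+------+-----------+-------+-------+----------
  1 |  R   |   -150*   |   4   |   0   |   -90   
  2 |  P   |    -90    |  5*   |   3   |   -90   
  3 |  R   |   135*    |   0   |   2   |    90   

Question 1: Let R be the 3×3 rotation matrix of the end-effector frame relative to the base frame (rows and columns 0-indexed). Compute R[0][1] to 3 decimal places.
-0.866

End-effector y-axis (col 1 of R) = (-0.8660,-0.5000,-0.0000)
R[0][1] = -0.8660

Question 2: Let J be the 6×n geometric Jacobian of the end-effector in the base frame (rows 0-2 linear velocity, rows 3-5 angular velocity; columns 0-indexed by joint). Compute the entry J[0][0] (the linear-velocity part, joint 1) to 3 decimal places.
axis z_0 = ẑ; lever o_n−o_0 = (1.7929,-3.1054,5.5858)
cross product → J_v[:, 0] = (3.1054,1.7929,-0.0000)
J_ω[:, 0] = z_0
entry J[0][0] = 3.1054

3.105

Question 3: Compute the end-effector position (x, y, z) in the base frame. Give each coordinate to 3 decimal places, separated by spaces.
after link 1: o_1 = (0.0000, 0.0000, 4.0000)
after link 2: o_2 = (2.5000, -4.3301, 7.0000)
after link 3: o_3 = (1.7929, -3.1054, 5.5858)

1.793 -3.105 5.586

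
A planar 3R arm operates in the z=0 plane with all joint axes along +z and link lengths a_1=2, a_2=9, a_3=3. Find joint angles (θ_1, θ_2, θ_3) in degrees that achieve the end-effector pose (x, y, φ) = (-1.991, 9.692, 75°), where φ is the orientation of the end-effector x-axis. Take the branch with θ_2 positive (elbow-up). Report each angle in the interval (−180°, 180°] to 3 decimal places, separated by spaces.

wrist centre = target − a_3·(cos φ, sin φ) = (-2.7675, 6.7942)
cos θ_2 = (53.8203−2²−9²)/(2·2·9) = -0.8661; θ_2 = 150.0089° (elbow-up)
β = atan2(6.7942,-2.7675) = 112.1623°; ψ = atan2(4.4988,-5.7949) = 142.1767°
θ_1 = β − ψ = -30.0144°
θ_3 = φ − θ_1 − θ_2 = -44.9945° (wrapped to (-180°,180°])

-30.014 150.009 -44.995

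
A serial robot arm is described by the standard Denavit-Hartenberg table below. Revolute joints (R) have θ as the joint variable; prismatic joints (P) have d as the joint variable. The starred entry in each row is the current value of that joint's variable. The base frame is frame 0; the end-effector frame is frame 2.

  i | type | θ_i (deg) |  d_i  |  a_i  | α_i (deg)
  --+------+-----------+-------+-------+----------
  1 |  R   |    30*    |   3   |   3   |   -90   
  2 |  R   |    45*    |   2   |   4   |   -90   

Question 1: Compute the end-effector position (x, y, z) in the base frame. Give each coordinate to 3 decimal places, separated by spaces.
4.048 4.646 0.172

after link 1: o_1 = (2.5981, 1.5000, 3.0000)
after link 2: o_2 = (4.0476, 4.6463, 0.1716)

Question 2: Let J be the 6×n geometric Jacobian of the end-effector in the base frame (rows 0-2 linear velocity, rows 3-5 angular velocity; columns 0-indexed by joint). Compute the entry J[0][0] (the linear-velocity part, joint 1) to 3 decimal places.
-4.646

axis z_0 = ẑ; lever o_n−o_0 = (4.0476,4.6463,0.1716)
cross product → J_v[:, 0] = (-4.6463,4.0476,0.0000)
J_ω[:, 0] = z_0
entry J[0][0] = -4.6463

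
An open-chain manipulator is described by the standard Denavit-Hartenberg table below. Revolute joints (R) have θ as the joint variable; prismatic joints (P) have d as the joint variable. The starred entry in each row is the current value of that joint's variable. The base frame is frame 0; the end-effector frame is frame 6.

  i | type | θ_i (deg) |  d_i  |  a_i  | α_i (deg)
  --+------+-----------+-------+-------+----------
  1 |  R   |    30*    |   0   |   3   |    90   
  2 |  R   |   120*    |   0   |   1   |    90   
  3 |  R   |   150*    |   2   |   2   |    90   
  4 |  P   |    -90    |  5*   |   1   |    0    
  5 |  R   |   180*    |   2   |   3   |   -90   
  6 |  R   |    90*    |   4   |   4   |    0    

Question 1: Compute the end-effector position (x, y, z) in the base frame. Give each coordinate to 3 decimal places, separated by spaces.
4.565 0.790 5.665

after link 1: o_1 = (2.5981, 1.5000, 0.0000)
after link 2: o_2 = (2.1651, 1.2500, 0.8660)
after link 3: o_3 = (4.9151, 1.6830, 0.3660)
after link 4: o_4 = (5.2476, -3.1250, 2.0311)
after link 5: o_5 = (7.9306, -3.5760, 4.3971)
after link 6: o_6 = (4.5646, 0.7901, 5.6651)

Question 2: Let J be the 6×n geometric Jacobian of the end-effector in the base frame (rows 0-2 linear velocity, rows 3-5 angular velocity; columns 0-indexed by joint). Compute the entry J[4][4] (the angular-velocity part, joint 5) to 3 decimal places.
axis z_4 = (0.2165,-0.8750,0.4330); lever o_n−o_4 = (-0.6830,3.9151,3.6340)
cross product → J_v[:, 4] = (-4.8750,-1.0825,0.2500)
J_ω[:, 4] = z_4
entry J[4][4] = -0.8750

-0.875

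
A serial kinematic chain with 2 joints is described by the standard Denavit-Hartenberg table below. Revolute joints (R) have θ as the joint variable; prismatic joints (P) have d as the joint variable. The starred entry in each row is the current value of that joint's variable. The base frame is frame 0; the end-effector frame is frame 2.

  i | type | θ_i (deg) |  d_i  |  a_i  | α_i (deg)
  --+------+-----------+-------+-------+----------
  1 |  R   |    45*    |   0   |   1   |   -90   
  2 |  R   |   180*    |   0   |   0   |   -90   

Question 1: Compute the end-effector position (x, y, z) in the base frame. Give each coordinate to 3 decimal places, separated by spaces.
after link 1: o_1 = (0.7071, 0.7071, 0.0000)
after link 2: o_2 = (0.7071, 0.7071, 0.0000)

0.707 0.707 0.000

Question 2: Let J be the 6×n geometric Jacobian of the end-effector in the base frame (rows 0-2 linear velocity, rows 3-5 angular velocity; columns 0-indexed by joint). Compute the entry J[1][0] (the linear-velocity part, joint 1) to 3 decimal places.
0.707

axis z_0 = ẑ; lever o_n−o_0 = (0.7071,0.7071,0.0000)
cross product → J_v[:, 0] = (-0.7071,0.7071,0.0000)
J_ω[:, 0] = z_0
entry J[1][0] = 0.7071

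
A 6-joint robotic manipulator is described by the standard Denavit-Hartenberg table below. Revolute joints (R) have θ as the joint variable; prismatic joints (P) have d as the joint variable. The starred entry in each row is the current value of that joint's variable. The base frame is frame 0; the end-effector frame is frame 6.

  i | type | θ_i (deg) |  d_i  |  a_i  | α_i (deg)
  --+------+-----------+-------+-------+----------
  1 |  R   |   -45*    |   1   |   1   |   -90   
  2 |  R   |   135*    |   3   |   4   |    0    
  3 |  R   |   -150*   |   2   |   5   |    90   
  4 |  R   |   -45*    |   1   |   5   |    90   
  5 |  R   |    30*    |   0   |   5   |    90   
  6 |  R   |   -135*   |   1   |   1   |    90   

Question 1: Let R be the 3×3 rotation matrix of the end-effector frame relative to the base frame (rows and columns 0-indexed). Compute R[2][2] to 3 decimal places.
End-effector z-axis (col 2 of R) = (-0.6199,0.5252,-0.5830)
R[2][2] = -0.5830

-0.583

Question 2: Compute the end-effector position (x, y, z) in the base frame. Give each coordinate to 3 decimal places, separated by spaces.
after link 1: o_1 = (0.7071, -0.7071, 1.0000)
after link 2: o_2 = (0.8284, 3.4142, -1.8284)
after link 3: o_3 = (5.6577, 1.4134, -0.5343)
after link 4: o_4 = (5.3895, -3.3184, 1.3467)
after link 5: o_5 = (4.8582, -7.1173, 4.5539)
after link 6: o_6 = (5.7784, -7.2180, 3.4848)

5.778 -7.218 3.485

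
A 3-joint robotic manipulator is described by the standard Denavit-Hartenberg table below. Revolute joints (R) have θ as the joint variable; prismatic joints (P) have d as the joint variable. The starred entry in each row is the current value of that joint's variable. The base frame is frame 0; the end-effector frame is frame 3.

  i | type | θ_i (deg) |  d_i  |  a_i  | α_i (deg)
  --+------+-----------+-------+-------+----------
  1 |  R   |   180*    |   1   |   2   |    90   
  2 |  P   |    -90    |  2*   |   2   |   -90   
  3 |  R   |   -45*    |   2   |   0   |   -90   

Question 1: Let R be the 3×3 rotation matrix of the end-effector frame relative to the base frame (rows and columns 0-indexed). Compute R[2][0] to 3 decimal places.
-0.707

End-effector x-axis (col 0 of R) = (0.0000,0.7071,-0.7071)
R[2][0] = -0.7071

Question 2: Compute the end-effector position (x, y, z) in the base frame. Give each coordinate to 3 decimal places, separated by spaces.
after link 1: o_1 = (-2.0000, 0.0000, 1.0000)
after link 2: o_2 = (-2.0000, 2.0000, -1.0000)
after link 3: o_3 = (-4.0000, 2.0000, -1.0000)

-4.000 2.000 -1.000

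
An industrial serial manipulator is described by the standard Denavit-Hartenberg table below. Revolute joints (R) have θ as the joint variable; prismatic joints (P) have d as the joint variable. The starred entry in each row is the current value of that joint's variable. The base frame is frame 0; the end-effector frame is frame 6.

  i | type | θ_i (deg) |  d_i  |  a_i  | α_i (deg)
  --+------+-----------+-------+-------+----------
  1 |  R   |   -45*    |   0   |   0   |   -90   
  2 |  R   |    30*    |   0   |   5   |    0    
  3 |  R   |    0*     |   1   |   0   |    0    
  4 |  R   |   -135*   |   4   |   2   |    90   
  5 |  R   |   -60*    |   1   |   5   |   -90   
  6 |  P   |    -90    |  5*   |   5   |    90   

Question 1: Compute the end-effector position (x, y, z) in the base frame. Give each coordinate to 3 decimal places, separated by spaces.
after link 1: o_1 = (0.0000, 0.0000, 0.0000)
after link 2: o_2 = (3.0619, -3.0619, -2.5000)
after link 3: o_3 = (3.7690, -2.3548, -2.5000)
after link 4: o_4 = (6.2314, 0.8397, -0.5681)
after link 5: o_5 = (2.0290, -1.0816, 1.5878)
after link 6: o_6 = (-0.4108, 4.8937, 4.4763)

-0.411 4.894 4.476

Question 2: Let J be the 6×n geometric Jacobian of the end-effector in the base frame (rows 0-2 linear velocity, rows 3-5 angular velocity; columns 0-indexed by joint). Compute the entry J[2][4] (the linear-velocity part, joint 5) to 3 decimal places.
axis z_4 = (-0.6830,0.6830,-0.2588); lever o_n−o_4 = (-6.6422,4.0540,5.0445)
cross product → J_v[:, 4] = (4.4947,5.1646,1.7678)
J_ω[:, 4] = z_4
entry J[2][4] = 1.7678

1.768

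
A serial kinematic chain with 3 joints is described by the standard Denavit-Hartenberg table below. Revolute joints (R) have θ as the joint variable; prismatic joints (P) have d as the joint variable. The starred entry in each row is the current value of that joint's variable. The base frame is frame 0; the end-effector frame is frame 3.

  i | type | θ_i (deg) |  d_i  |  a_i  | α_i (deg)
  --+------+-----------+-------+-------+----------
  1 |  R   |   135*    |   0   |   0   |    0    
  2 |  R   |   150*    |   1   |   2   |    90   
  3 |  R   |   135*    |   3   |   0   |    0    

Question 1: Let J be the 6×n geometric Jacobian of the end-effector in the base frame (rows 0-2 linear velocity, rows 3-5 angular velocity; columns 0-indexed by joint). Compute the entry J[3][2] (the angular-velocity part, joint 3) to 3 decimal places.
axis z_2 = (-0.9659,-0.2588,0.0000); lever o_n−o_2 = (-2.8978,-0.7765,0.0000)
cross product → J_v[:, 2] = (-0.0000,0.0000,0.0000)
J_ω[:, 2] = z_2
entry J[3][2] = -0.9659

-0.966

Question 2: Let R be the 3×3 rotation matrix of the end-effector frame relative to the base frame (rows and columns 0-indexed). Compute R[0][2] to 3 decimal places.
End-effector z-axis (col 2 of R) = (-0.9659,-0.2588,0.0000)
R[0][2] = -0.9659

-0.966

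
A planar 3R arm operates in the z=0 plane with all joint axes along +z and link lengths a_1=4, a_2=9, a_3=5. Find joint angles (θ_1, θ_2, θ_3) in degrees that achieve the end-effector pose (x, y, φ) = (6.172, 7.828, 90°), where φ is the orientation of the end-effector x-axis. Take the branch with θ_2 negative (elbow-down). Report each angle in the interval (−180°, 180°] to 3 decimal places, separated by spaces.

134.991 -134.997 90.005

wrist centre = target − a_3·(cos φ, sin φ) = (6.1720, 2.8280)
cos θ_2 = (46.0912−4²−9²)/(2·4·9) = -0.7071; θ_2 = -134.9968° (elbow-down)
β = atan2(2.8280,6.1720) = 24.6172°; ψ = atan2(-6.3643,-2.3636) = -110.3742°
θ_1 = β − ψ = 134.9913°
θ_3 = φ − θ_1 − θ_2 = 90.0054° (wrapped to (-180°,180°])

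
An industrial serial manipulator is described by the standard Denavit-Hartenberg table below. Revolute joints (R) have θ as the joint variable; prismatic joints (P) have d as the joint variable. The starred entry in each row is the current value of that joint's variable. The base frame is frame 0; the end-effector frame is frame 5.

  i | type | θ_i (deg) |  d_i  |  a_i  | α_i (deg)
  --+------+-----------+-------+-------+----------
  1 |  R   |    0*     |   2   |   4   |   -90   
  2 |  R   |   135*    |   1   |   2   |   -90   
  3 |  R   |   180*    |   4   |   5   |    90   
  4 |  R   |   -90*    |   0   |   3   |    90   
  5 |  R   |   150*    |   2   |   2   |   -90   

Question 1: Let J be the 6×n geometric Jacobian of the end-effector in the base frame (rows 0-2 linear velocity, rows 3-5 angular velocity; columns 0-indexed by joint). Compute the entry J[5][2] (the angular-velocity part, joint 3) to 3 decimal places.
axis z_2 = (-0.7071,0.0000,0.7071); lever o_n−o_2 = (0.1895,-1.0000,4.0532)
cross product → J_v[:, 2] = (0.7071,3.0000,0.7071)
J_ω[:, 2] = z_2
entry J[5][2] = 0.7071

0.707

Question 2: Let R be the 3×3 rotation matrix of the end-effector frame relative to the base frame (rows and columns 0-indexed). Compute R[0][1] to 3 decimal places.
End-effector y-axis (col 1 of R) = (0.7071,-0.0000,0.7071)
R[0][1] = 0.7071

0.707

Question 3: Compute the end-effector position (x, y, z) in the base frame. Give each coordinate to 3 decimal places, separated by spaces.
2.775 -0.000 4.639

after link 1: o_1 = (4.0000, 0.0000, 2.0000)
after link 2: o_2 = (2.5858, 1.0000, 0.5858)
after link 3: o_3 = (3.2929, 1.0000, 6.9497)
after link 4: o_4 = (5.4142, 1.0000, 4.8284)
after link 5: o_5 = (2.7753, -0.0000, 4.6390)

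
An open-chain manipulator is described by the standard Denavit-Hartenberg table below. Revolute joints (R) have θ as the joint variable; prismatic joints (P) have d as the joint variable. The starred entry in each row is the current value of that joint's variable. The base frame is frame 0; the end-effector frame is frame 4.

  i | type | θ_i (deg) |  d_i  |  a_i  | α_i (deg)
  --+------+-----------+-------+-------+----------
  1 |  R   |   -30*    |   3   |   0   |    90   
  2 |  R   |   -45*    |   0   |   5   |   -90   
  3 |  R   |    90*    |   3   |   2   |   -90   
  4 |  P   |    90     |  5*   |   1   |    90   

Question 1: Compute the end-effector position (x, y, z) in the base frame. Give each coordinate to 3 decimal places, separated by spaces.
2.225 1.025 4.414

after link 1: o_1 = (0.0000, 0.0000, 3.0000)
after link 2: o_2 = (3.0619, -1.7678, -0.5355)
after link 3: o_3 = (5.8990, -1.0964, 1.5858)
after link 4: o_4 = (2.2247, 1.0249, 4.4142)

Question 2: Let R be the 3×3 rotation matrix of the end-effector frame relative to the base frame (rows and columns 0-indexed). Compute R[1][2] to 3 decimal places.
0.866

End-effector z-axis (col 2 of R) = (0.5000,0.8660,0.0000)
R[1][2] = 0.8660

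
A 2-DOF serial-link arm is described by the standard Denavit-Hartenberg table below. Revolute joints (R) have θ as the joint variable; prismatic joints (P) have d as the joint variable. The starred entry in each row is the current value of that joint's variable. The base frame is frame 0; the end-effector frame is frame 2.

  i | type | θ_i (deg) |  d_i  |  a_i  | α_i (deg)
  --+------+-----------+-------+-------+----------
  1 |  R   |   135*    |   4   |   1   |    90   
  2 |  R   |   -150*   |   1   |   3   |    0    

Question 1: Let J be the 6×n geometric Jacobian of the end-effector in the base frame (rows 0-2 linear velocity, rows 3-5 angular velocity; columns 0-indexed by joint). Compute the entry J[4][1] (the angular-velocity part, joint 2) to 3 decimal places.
axis z_1 = (0.7071,0.7071,0.0000); lever o_n−o_1 = (2.5442,-1.1300,-1.5000)
cross product → J_v[:, 1] = (-1.0607,1.0607,-2.5981)
J_ω[:, 1] = z_1
entry J[4][1] = 0.7071

0.707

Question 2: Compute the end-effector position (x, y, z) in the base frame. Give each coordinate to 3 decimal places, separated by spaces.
1.837 -0.423 2.500

after link 1: o_1 = (-0.7071, 0.7071, 4.0000)
after link 2: o_2 = (1.8371, -0.4229, 2.5000)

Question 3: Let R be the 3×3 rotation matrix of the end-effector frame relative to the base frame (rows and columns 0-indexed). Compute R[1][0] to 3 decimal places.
End-effector x-axis (col 0 of R) = (0.6124,-0.6124,-0.5000)
R[1][0] = -0.6124

-0.612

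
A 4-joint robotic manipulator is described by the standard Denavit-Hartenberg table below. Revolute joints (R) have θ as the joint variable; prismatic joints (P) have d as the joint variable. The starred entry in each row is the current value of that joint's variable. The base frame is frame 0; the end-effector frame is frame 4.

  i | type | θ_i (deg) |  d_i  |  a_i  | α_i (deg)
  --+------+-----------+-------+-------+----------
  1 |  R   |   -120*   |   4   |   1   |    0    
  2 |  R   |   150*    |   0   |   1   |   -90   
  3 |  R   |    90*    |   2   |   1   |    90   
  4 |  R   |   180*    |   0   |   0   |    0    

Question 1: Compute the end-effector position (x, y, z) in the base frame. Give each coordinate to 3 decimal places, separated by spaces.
after link 1: o_1 = (-0.5000, -0.8660, 4.0000)
after link 2: o_2 = (0.3660, -0.3660, 4.0000)
after link 3: o_3 = (-0.6340, 1.3660, 3.0000)
after link 4: o_4 = (-0.6340, 1.3660, 3.0000)

-0.634 1.366 3.000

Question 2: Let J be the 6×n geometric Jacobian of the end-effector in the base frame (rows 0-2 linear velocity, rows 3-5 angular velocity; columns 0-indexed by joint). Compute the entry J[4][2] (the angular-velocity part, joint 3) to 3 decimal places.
axis z_2 = (-0.5000,0.8660,0.0000); lever o_n−o_2 = (-1.0000,1.7321,-1.0000)
cross product → J_v[:, 2] = (-0.8660,-0.5000,-0.0000)
J_ω[:, 2] = z_2
entry J[4][2] = 0.8660

0.866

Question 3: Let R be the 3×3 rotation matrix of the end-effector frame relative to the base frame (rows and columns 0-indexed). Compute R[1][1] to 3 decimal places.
End-effector y-axis (col 1 of R) = (0.5000,-0.8660,0.0000)
R[1][1] = -0.8660

-0.866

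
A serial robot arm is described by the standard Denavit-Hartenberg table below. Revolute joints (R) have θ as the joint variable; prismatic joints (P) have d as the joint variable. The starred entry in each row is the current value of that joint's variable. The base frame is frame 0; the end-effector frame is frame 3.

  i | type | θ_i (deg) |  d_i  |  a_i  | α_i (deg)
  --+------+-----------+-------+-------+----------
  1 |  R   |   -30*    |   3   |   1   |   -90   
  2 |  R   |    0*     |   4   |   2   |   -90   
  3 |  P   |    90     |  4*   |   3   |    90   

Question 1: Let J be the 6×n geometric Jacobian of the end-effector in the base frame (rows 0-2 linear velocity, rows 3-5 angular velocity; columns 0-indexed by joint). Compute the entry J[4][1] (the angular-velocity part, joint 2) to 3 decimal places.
0.866

axis z_1 = (0.5000,0.8660,0.0000); lever o_n−o_1 = (2.2321,-0.1340,-4.0000)
cross product → J_v[:, 1] = (-3.4641,2.0000,-2.0000)
J_ω[:, 1] = z_1
entry J[4][1] = 0.8660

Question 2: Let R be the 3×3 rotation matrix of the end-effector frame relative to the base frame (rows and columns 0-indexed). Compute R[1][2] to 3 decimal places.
-0.500

End-effector z-axis (col 2 of R) = (0.8660,-0.5000,-0.0000)
R[1][2] = -0.5000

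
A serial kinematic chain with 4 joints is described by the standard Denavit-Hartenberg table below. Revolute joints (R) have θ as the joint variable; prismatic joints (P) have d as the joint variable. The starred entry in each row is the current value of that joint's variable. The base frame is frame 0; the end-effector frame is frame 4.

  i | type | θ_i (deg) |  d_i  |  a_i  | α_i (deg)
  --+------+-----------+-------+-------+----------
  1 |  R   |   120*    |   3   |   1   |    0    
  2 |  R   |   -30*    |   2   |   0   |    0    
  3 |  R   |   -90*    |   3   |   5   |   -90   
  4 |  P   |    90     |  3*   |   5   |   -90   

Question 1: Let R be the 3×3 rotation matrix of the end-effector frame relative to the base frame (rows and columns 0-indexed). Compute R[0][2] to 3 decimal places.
End-effector z-axis (col 2 of R) = (-1.0000,0.0000,-0.0000)
R[0][2] = -1.0000

-1.000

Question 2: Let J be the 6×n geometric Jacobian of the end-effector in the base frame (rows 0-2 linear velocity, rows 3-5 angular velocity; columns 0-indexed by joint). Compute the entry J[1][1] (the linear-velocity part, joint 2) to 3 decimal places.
axis z_1 = (0.0000,0.0000,1.0000); lever o_n−o_1 = (5.0000,3.0000,0.0000)
cross product → J_v[:, 1] = (-3.0000,5.0000,0.0000)
J_ω[:, 1] = z_1
entry J[1][1] = 5.0000

5.000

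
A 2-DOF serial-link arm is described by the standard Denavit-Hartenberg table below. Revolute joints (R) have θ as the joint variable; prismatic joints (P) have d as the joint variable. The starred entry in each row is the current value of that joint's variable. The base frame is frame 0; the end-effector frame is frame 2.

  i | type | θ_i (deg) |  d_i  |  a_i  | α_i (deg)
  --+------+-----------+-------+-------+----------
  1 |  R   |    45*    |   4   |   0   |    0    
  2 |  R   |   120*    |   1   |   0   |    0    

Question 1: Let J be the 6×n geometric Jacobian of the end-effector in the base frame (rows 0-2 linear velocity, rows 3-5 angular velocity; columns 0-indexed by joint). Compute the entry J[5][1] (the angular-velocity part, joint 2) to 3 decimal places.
axis z_1 = (0.0000,0.0000,1.0000); lever o_n−o_1 = (0.0000,0.0000,1.0000)
cross product → J_v[:, 1] = (0.0000,0.0000,0.0000)
J_ω[:, 1] = z_1
entry J[5][1] = 1.0000

1.000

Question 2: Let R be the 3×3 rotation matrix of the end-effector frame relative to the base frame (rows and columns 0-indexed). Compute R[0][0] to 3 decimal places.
-0.966

End-effector x-axis (col 0 of R) = (-0.9659,0.2588,0.0000)
R[0][0] = -0.9659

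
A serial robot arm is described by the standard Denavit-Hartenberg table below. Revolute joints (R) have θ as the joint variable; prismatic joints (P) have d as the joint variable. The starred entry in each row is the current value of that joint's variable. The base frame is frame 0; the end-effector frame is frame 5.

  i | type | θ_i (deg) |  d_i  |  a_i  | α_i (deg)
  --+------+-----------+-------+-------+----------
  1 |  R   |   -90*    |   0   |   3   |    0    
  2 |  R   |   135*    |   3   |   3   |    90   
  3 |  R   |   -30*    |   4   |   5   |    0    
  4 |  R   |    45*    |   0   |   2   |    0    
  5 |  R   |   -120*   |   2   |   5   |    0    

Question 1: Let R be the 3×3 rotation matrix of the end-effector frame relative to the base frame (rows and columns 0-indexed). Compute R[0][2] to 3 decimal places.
End-effector z-axis (col 2 of R) = (0.7071,-0.7071,0.0000)
R[0][2] = 0.7071

0.707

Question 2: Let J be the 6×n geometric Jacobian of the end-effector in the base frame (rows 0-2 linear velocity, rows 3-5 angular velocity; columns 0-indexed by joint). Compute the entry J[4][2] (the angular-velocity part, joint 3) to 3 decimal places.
axis z_2 = (0.7071,-0.7071,0.0000); lever o_n−o_2 = (7.7555,-0.7298,-6.8120)
cross product → J_v[:, 2] = (4.8168,4.8168,4.9679)
J_ω[:, 2] = z_2
entry J[4][2] = -0.7071

-0.707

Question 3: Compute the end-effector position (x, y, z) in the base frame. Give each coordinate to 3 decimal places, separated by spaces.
9.877 -1.608 -3.812

after link 1: o_1 = (0.0000, -3.0000, 0.0000)
after link 2: o_2 = (2.1213, -0.8787, 3.0000)
after link 3: o_3 = (8.0116, -0.6452, 0.5000)
after link 4: o_4 = (9.3776, 0.7208, 1.0176)
after link 5: o_5 = (9.8768, -1.6085, -3.8120)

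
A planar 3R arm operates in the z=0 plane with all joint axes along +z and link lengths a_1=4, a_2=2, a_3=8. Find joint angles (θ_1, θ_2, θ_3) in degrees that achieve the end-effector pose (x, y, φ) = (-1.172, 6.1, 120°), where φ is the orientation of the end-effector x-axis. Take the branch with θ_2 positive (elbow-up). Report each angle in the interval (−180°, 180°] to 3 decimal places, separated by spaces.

-44.995 135.014 29.981

wrist centre = target − a_3·(cos φ, sin φ) = (2.8280, -0.8282)
cos θ_2 = (8.6835−4²−2²)/(2·4·2) = -0.7073; θ_2 = 135.0141° (elbow-up)
β = atan2(-0.8282,2.8280) = -16.3231°; ψ = atan2(1.4139,2.5854) = 28.6724°
θ_1 = β − ψ = -44.9955°
θ_3 = φ − θ_1 − θ_2 = 29.9813° (wrapped to (-180°,180°])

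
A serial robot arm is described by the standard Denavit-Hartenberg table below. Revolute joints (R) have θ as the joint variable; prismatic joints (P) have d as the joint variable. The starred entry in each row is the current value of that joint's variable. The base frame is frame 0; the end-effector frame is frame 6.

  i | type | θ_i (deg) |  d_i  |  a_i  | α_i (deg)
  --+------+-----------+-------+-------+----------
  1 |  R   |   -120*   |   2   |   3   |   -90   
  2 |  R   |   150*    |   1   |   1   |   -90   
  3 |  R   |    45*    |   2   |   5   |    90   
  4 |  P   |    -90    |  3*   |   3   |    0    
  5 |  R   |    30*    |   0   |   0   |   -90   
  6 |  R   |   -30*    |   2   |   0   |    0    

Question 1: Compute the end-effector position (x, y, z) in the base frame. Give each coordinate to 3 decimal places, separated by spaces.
after link 1: o_1 = (-1.5000, -2.5981, 2.0000)
after link 2: o_2 = (-0.2010, -2.3481, 1.5000)
after link 3: o_3 = (-1.2319, 2.9374, 1.4643)
after link 4: o_4 = (0.7738, 2.1687, -2.1945)
after link 5: o_5 = (0.7738, 2.1687, -2.1945)
after link 6: o_6 = (0.4935, 4.1326, -1.9408)

0.493 4.133 -1.941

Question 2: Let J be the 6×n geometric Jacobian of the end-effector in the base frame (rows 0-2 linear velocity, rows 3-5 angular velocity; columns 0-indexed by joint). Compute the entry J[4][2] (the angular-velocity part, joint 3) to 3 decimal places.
axis z_2 = (0.2500,0.4330,0.8660); lever o_n−o_2 = (0.6944,6.4807,-3.4408)
cross product → J_v[:, 2] = (-7.1023,1.4616,1.3195)
J_ω[:, 2] = z_2
entry J[4][2] = 0.4330

0.433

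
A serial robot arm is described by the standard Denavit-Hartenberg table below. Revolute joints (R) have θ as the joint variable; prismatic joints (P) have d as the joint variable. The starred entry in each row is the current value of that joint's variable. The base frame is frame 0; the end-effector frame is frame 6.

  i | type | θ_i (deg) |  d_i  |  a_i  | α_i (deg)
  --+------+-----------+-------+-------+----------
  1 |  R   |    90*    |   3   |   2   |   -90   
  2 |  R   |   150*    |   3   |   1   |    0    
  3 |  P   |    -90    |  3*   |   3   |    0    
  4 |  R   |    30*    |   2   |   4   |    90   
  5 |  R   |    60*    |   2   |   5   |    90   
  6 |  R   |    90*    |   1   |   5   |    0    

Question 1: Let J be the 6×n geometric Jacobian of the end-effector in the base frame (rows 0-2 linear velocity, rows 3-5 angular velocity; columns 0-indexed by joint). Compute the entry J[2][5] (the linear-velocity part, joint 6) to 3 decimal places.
2.500

axis z_5 = (0.5000,0.0000,-0.8660); lever o_n−o_5 = (0.5000,5.0000,-0.8660)
cross product → J_v[:, 5] = (4.3301,0.0000,2.5000)
J_ω[:, 5] = z_5
entry J[2][5] = 2.5000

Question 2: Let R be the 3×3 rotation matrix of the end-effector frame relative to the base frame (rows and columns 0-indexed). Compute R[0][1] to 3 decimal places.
End-effector y-axis (col 1 of R) = (0.8660,0.0000,0.5000)
R[0][1] = 0.8660

0.866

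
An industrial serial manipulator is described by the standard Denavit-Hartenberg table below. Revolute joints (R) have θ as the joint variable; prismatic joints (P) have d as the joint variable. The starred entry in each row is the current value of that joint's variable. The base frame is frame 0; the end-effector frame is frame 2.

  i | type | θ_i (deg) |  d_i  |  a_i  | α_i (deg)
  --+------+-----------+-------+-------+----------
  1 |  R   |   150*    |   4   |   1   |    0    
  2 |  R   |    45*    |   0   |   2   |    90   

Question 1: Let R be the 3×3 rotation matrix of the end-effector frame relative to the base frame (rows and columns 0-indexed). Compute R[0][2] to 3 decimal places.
End-effector z-axis (col 2 of R) = (-0.2588,0.9659,0.0000)
R[0][2] = -0.2588

-0.259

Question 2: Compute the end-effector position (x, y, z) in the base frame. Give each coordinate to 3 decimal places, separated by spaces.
-2.798 -0.018 4.000

after link 1: o_1 = (-0.8660, 0.5000, 4.0000)
after link 2: o_2 = (-2.7979, -0.0176, 4.0000)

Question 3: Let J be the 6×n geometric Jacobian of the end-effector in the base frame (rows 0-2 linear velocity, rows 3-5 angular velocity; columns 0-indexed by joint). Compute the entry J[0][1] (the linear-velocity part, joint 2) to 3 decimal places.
0.518

axis z_1 = (0.0000,0.0000,1.0000); lever o_n−o_1 = (-1.9319,-0.5176,0.0000)
cross product → J_v[:, 1] = (0.5176,-1.9319,0.0000)
J_ω[:, 1] = z_1
entry J[0][1] = 0.5176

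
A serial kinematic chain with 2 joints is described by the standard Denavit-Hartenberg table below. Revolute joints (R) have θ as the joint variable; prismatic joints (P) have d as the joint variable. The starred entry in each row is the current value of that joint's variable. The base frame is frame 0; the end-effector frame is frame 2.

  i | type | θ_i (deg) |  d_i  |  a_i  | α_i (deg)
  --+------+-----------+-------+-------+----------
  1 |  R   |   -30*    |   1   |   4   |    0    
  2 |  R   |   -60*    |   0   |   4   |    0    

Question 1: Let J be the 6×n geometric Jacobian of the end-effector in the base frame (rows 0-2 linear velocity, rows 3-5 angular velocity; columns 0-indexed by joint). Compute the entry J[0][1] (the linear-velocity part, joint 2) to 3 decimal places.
axis z_1 = (0.0000,0.0000,1.0000); lever o_n−o_1 = (0.0000,-4.0000,0.0000)
cross product → J_v[:, 1] = (4.0000,0.0000,-0.0000)
J_ω[:, 1] = z_1
entry J[0][1] = 4.0000

4.000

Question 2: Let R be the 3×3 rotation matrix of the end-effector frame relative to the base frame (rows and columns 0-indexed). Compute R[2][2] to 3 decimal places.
1.000

End-effector z-axis (col 2 of R) = (0.0000,0.0000,1.0000)
R[2][2] = 1.0000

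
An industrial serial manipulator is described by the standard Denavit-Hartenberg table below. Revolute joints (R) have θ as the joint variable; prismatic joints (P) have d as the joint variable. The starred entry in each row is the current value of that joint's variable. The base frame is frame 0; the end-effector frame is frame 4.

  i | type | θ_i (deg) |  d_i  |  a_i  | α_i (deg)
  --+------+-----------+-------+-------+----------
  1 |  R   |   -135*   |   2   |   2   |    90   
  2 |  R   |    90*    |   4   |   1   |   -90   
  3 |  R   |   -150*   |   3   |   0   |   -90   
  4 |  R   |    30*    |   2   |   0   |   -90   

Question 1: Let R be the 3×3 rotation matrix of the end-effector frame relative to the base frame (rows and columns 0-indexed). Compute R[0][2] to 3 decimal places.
End-effector z-axis (col 2 of R) = (-0.4356,-0.7891,0.4330)
R[0][2] = -0.4356

-0.436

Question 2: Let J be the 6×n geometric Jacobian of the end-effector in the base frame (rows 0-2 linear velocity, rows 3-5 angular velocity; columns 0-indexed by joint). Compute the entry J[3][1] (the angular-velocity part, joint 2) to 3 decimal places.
-0.707

axis z_1 = (-0.7071,0.7071,0.0000); lever o_n−o_1 = (-1.9319,6.1745,2.0000)
cross product → J_v[:, 1] = (1.4142,1.4142,-3.0000)
J_ω[:, 1] = z_1
entry J[3][1] = -0.7071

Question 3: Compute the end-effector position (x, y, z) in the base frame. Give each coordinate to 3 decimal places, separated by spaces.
after link 1: o_1 = (-1.4142, -1.4142, 2.0000)
after link 2: o_2 = (-4.2426, 1.4142, 3.0000)
after link 3: o_3 = (-2.1213, 3.5355, 3.0000)
after link 4: o_4 = (-3.3461, 4.7603, 4.0000)

-3.346 4.760 4.000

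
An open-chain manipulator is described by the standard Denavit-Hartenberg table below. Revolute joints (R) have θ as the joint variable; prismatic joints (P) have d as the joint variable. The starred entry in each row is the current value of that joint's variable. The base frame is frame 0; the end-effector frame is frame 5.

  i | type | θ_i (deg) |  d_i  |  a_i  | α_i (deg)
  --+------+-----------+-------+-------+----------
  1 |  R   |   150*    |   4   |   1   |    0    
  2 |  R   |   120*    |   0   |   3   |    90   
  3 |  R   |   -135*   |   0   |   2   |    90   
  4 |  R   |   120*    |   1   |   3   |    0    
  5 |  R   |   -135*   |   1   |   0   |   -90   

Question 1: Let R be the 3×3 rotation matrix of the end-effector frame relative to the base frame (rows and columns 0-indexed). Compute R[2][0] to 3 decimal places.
End-effector x-axis (col 0 of R) = (0.2588,0.6830,-0.6830)
R[2][0] = -0.6830

-0.683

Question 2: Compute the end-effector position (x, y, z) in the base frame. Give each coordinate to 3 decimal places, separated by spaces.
-3.464 -0.732 5.061

after link 1: o_1 = (-0.8660, 0.5000, 4.0000)
after link 2: o_2 = (-0.8660, -2.5000, 4.0000)
after link 3: o_3 = (-0.8660, -1.0858, 2.5858)
after link 4: o_4 = (-3.4641, -1.4393, 4.3536)
after link 5: o_5 = (-3.4641, -0.7322, 5.0607)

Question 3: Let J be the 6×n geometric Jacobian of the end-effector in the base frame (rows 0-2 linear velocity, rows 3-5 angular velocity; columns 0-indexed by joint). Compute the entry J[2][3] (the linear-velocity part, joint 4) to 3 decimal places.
1.837

axis z_3 = (0.0000,0.7071,0.7071); lever o_n−o_3 = (-2.5981,0.3536,2.4749)
cross product → J_v[:, 3] = (1.5000,-1.8371,1.8371)
J_ω[:, 3] = z_3
entry J[2][3] = 1.8371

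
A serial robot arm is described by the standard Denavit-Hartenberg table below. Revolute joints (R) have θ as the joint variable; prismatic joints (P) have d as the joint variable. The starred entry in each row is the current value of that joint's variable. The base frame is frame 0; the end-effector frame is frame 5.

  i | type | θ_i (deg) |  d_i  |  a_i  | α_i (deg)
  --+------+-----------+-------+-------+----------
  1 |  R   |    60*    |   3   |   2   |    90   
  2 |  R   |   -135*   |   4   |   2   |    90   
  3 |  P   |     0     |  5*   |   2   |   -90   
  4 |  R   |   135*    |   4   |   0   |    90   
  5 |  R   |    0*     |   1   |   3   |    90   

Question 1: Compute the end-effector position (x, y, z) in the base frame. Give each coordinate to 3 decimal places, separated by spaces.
after link 1: o_1 = (1.0000, 1.7321, 3.0000)
after link 2: o_2 = (3.7570, -1.4927, 1.5858)
after link 3: o_3 = (1.2821, -5.7793, 3.7071)
after link 4: o_4 = (4.7462, -7.7793, 3.7071)
after link 5: o_5 = (6.2462, -5.1812, 2.7071)

6.246 -5.181 2.707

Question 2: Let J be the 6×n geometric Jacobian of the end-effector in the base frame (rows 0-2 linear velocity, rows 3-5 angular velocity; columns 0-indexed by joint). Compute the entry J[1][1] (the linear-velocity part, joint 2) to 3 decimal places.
axis z_1 = (0.8660,-0.5000,0.0000); lever o_n−o_1 = (5.2462,-6.9133,-0.2929)
cross product → J_v[:, 1] = (0.1464,0.2537,-3.3640)
J_ω[:, 1] = z_1
entry J[1][1] = 0.2537

0.254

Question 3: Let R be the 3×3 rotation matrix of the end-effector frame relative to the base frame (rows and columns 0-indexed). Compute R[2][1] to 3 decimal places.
End-effector y-axis (col 1 of R) = (0.0000,-0.0000,-1.0000)
R[2][1] = -1.0000

-1.000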